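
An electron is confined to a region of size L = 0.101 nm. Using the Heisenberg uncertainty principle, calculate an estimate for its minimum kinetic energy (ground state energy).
933.728 meV

Using the uncertainty principle to estimate ground state energy:

1. The position uncertainty is approximately the confinement size:
   Δx ≈ L = 1.010e-10 m

2. From ΔxΔp ≥ ℏ/2, the minimum momentum uncertainty is:
   Δp ≈ ℏ/(2L) = 5.221e-25 kg·m/s

3. The kinetic energy is approximately:
   KE ≈ (Δp)²/(2m) = (5.221e-25)²/(2 × 9.109e-31 kg)
   KE ≈ 1.496e-19 J = 933.728 meV

This is an order-of-magnitude estimate of the ground state energy.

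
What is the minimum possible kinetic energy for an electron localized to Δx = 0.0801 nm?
1.485 eV

Localizing a particle requires giving it sufficient momentum uncertainty:

1. From uncertainty principle: Δp ≥ ℏ/(2Δx)
   Δp_min = (1.055e-34 J·s) / (2 × 8.010e-11 m)
   Δp_min = 6.583e-25 kg·m/s

2. This momentum uncertainty corresponds to kinetic energy:
   KE ≈ (Δp)²/(2m) = (6.583e-25)²/(2 × 9.109e-31 kg)
   KE = 2.379e-19 J = 1.485 eV

Tighter localization requires more energy.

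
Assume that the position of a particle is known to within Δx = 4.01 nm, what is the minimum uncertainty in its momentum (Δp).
1.315 × 10^-26 kg·m/s

Using the Heisenberg uncertainty principle:
ΔxΔp ≥ ℏ/2

The minimum uncertainty in momentum is:
Δp_min = ℏ/(2Δx)
Δp_min = (1.055e-34 J·s) / (2 × 4.010e-09 m)
Δp_min = 1.315e-26 kg·m/s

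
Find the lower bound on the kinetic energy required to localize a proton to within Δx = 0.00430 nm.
280.555 meV

Localizing a particle requires giving it sufficient momentum uncertainty:

1. From uncertainty principle: Δp ≥ ℏ/(2Δx)
   Δp_min = (1.055e-34 J·s) / (2 × 4.300e-12 m)
   Δp_min = 1.226e-23 kg·m/s

2. This momentum uncertainty corresponds to kinetic energy:
   KE ≈ (Δp)²/(2m) = (1.226e-23)²/(2 × 1.673e-27 kg)
   KE = 4.495e-20 J = 280.555 meV

Tighter localization requires more energy.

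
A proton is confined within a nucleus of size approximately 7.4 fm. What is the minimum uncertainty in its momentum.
7.125 × 10^-21 kg·m/s

Using the Heisenberg uncertainty principle:
ΔxΔp ≥ ℏ/2

With Δx ≈ L = 7.400e-15 m (the confinement size):
Δp_min = ℏ/(2Δx)
Δp_min = (1.055e-34 J·s) / (2 × 7.400e-15 m)
Δp_min = 7.125e-21 kg·m/s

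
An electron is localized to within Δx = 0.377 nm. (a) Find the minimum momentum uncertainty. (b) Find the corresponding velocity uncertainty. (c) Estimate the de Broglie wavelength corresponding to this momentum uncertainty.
(a) Δp_min = 1.399 × 10^-25 kg·m/s
(b) Δv_min = 153.538 km/s
(c) λ_dB = 4.738 nm

Step-by-step:

(a) From the uncertainty principle:
Δp_min = ℏ/(2Δx) = (1.055e-34 J·s)/(2 × 3.770e-10 m) = 1.399e-25 kg·m/s

(b) The velocity uncertainty:
Δv = Δp/m = (1.399e-25 kg·m/s)/(9.109e-31 kg) = 1.535e+05 m/s = 153.538 km/s

(c) The de Broglie wavelength for this momentum:
λ = h/p = (6.626e-34 J·s)/(1.399e-25 kg·m/s) = 4.738e-09 m = 4.738 nm

Note: The de Broglie wavelength is comparable to the localization size, as expected from wave-particle duality.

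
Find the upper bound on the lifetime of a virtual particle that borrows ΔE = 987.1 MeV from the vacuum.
3.334 × 10^-25 s

Using the energy-time uncertainty principle:
ΔEΔt ≥ ℏ/2

For a virtual particle borrowing energy ΔE, the maximum lifetime is:
Δt_max = ℏ/(2ΔE)

Converting energy:
ΔE = 987.1 MeV = 1.582e-10 J

Δt_max = (1.055e-34 J·s) / (2 × 1.582e-10 J)
Δt_max = 3.334e-25 s = 3.334 × 10^-25 s

Virtual particles with higher borrowed energy exist for shorter times.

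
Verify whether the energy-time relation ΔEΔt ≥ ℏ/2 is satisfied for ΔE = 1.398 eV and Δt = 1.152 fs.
Yes, it satisfies the uncertainty relation.

Calculate the product ΔEΔt:
ΔE = 1.398 eV = 2.240e-19 J
ΔEΔt = (2.240e-19 J) × (1.152e-15 s)
ΔEΔt = 2.580e-34 J·s

Compare to the minimum allowed value ℏ/2:
ℏ/2 = 5.273e-35 J·s

Since ΔEΔt = 2.580e-34 J·s ≥ 5.273e-35 J·s = ℏ/2,
this satisfies the uncertainty relation.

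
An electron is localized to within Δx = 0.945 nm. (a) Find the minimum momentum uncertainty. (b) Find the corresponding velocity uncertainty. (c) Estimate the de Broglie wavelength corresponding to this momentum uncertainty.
(a) Δp_min = 5.580 × 10^-26 kg·m/s
(b) Δv_min = 61.253 km/s
(c) λ_dB = 11.875 nm

Step-by-step:

(a) From the uncertainty principle:
Δp_min = ℏ/(2Δx) = (1.055e-34 J·s)/(2 × 9.450e-10 m) = 5.580e-26 kg·m/s

(b) The velocity uncertainty:
Δv = Δp/m = (5.580e-26 kg·m/s)/(9.109e-31 kg) = 6.125e+04 m/s = 61.253 km/s

(c) The de Broglie wavelength for this momentum:
λ = h/p = (6.626e-34 J·s)/(5.580e-26 kg·m/s) = 1.188e-08 m = 11.875 nm

Note: The de Broglie wavelength is comparable to the localization size, as expected from wave-particle duality.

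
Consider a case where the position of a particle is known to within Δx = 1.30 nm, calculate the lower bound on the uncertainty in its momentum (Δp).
4.056 × 10^-26 kg·m/s

Using the Heisenberg uncertainty principle:
ΔxΔp ≥ ℏ/2

The minimum uncertainty in momentum is:
Δp_min = ℏ/(2Δx)
Δp_min = (1.055e-34 J·s) / (2 × 1.300e-09 m)
Δp_min = 4.056e-26 kg·m/s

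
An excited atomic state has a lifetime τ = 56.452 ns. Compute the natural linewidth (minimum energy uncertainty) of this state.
5.830 neV

Using the energy-time uncertainty principle:
ΔEΔt ≥ ℏ/2

The lifetime τ represents the time uncertainty Δt.
The natural linewidth (minimum energy uncertainty) is:

ΔE = ℏ/(2τ)
ΔE = (1.055e-34 J·s) / (2 × 5.645e-08 s)
ΔE = 9.340e-28 J = 5.830 neV

This natural linewidth limits the precision of spectroscopic measurements.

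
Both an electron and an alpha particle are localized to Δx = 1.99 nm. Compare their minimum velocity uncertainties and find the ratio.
The electron has the larger minimum velocity uncertainty, by a ratio of 7294.3.

For both particles, Δp_min = ℏ/(2Δx) = 2.650e-26 kg·m/s (same for both).

The velocity uncertainty is Δv = Δp/m:
- electron: Δv = 2.650e-26 / 9.109e-31 = 2.909e+04 m/s = 29.087 km/s
- alpha particle: Δv = 2.650e-26 / 6.645e-27 = 3.988e+00 m/s = 3.988 m/s

Ratio: 2.909e+04 / 3.988e+00 = 7294.3

The lighter particle has larger velocity uncertainty because Δv ∝ 1/m.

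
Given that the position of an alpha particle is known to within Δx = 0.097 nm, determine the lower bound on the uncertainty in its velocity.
81.809 m/s

Using the Heisenberg uncertainty principle and Δp = mΔv:
ΔxΔp ≥ ℏ/2
Δx(mΔv) ≥ ℏ/2

The minimum uncertainty in velocity is:
Δv_min = ℏ/(2mΔx)
Δv_min = (1.055e-34 J·s) / (2 × 6.645e-27 kg × 9.700e-11 m)
Δv_min = 8.181e+01 m/s = 81.809 m/s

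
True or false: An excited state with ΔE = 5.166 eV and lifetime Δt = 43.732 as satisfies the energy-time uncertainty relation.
No, it violates the uncertainty relation.

Calculate the product ΔEΔt:
ΔE = 5.166 eV = 8.277e-19 J
ΔEΔt = (8.277e-19 J) × (4.373e-17 s)
ΔEΔt = 3.620e-35 J·s

Compare to the minimum allowed value ℏ/2:
ℏ/2 = 5.273e-35 J·s

Since ΔEΔt = 3.620e-35 J·s < 5.273e-35 J·s = ℏ/2,
this violates the uncertainty relation.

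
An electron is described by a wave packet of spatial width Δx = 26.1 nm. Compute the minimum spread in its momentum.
2.020 × 10^-27 kg·m/s

For a wave packet, the spatial width Δx and momentum spread Δp are related by the uncertainty principle:
ΔxΔp ≥ ℏ/2

The minimum momentum spread is:
Δp_min = ℏ/(2Δx)
Δp_min = (1.055e-34 J·s) / (2 × 2.610e-08 m)
Δp_min = 2.020e-27 kg·m/s

A wave packet cannot have both a well-defined position and well-defined momentum.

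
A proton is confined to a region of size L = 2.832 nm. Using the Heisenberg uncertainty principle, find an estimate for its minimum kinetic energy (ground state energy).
646.796 neV

Using the uncertainty principle to estimate ground state energy:

1. The position uncertainty is approximately the confinement size:
   Δx ≈ L = 2.832e-09 m

2. From ΔxΔp ≥ ℏ/2, the minimum momentum uncertainty is:
   Δp ≈ ℏ/(2L) = 1.862e-26 kg·m/s

3. The kinetic energy is approximately:
   KE ≈ (Δp)²/(2m) = (1.862e-26)²/(2 × 1.673e-27 kg)
   KE ≈ 1.036e-25 J = 646.796 neV

This is an order-of-magnitude estimate of the ground state energy.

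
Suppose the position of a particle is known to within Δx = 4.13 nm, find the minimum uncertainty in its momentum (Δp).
1.277 × 10^-26 kg·m/s

Using the Heisenberg uncertainty principle:
ΔxΔp ≥ ℏ/2

The minimum uncertainty in momentum is:
Δp_min = ℏ/(2Δx)
Δp_min = (1.055e-34 J·s) / (2 × 4.130e-09 m)
Δp_min = 1.277e-26 kg·m/s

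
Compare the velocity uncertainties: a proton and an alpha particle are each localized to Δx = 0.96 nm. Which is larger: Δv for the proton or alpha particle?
The proton has the larger minimum velocity uncertainty, by a ratio of 4.0.

For both particles, Δp_min = ℏ/(2Δx) = 5.493e-26 kg·m/s (same for both).

The velocity uncertainty is Δv = Δp/m:
- proton: Δv = 5.493e-26 / 1.673e-27 = 3.284e+01 m/s = 32.838 m/s
- alpha particle: Δv = 5.493e-26 / 6.645e-27 = 8.266e+00 m/s = 8.266 m/s

Ratio: 3.284e+01 / 8.266e+00 = 4.0

The lighter particle has larger velocity uncertainty because Δv ∝ 1/m.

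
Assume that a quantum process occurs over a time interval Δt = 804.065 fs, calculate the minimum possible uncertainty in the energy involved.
409.303 μeV

Using the energy-time uncertainty principle:
ΔEΔt ≥ ℏ/2

The minimum uncertainty in energy is:
ΔE_min = ℏ/(2Δt)
ΔE_min = (1.055e-34 J·s) / (2 × 8.041e-13 s)
ΔE_min = 6.558e-23 J = 409.303 μeV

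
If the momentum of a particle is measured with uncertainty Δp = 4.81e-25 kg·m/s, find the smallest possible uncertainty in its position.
109.623 pm

Using the Heisenberg uncertainty principle:
ΔxΔp ≥ ℏ/2

The minimum uncertainty in position is:
Δx_min = ℏ/(2Δp)
Δx_min = (1.055e-34 J·s) / (2 × 4.810e-25 kg·m/s)
Δx_min = 1.096e-10 m = 109.623 pm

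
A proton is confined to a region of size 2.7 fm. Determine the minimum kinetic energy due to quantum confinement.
711.585 keV

Using the uncertainty principle:

1. Position uncertainty: Δx ≈ 2.700e-15 m
2. Minimum momentum uncertainty: Δp = ℏ/(2Δx) = 1.953e-20 kg·m/s
3. Minimum kinetic energy:
   KE = (Δp)²/(2m) = (1.953e-20)²/(2 × 1.673e-27 kg)
   KE = 1.140e-13 J = 711.585 keV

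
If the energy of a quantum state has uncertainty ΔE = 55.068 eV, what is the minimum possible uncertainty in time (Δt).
5.976 as

Using the energy-time uncertainty principle:
ΔEΔt ≥ ℏ/2

The minimum uncertainty in time is:
Δt_min = ℏ/(2ΔE)
Δt_min = (1.055e-34 J·s) / (2 × 8.823e-18 J)
Δt_min = 5.976e-18 s = 5.976 as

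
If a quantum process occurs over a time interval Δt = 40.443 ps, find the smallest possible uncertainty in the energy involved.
8.138 μeV

Using the energy-time uncertainty principle:
ΔEΔt ≥ ℏ/2

The minimum uncertainty in energy is:
ΔE_min = ℏ/(2Δt)
ΔE_min = (1.055e-34 J·s) / (2 × 4.044e-11 s)
ΔE_min = 1.304e-24 J = 8.138 μeV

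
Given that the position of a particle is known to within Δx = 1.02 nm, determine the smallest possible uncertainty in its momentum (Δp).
5.169 × 10^-26 kg·m/s

Using the Heisenberg uncertainty principle:
ΔxΔp ≥ ℏ/2

The minimum uncertainty in momentum is:
Δp_min = ℏ/(2Δx)
Δp_min = (1.055e-34 J·s) / (2 × 1.020e-09 m)
Δp_min = 5.169e-26 kg·m/s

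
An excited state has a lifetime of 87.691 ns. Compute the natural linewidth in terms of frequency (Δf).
907.476 kHz

Using the energy-time uncertainty principle and E = hf:
ΔEΔt ≥ ℏ/2
hΔf·Δt ≥ ℏ/2

The minimum frequency uncertainty is:
Δf = ℏ/(2hτ) = 1/(4πτ)
Δf = 1/(4π × 8.769e-08 s)
Δf = 9.075e+05 Hz = 907.476 kHz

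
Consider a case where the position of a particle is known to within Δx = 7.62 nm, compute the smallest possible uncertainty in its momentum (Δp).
6.920 × 10^-27 kg·m/s

Using the Heisenberg uncertainty principle:
ΔxΔp ≥ ℏ/2

The minimum uncertainty in momentum is:
Δp_min = ℏ/(2Δx)
Δp_min = (1.055e-34 J·s) / (2 × 7.620e-09 m)
Δp_min = 6.920e-27 kg·m/s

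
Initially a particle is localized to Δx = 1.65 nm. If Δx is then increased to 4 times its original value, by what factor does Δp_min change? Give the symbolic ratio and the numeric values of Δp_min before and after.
Original Δp_min = 3.196 × 10^-26 kg·m/s; new Δp'_min = 7.989 × 10^-27 kg·m/s; ratio Δp'_min/Δp_min = 1/4.

From the uncertainty principle ΔxΔp ≥ ℏ/2, the minimum momentum uncertainty is Δp_min = ℏ/(2Δx).

Original (Δx = 1.65 nm = 1.650e-09 m):
Δp_min = (1.055e-34 J·s)/(2 × 1.650e-09 m) = 3.196e-26 kg·m/s

When Δx → 4Δx:
Δp'_min = ℏ/(2 × 4Δx) = (1/4) × ℏ/(2Δx) = (1/4) × Δp_min
Δp'_min = 1/4 × 3.196e-26 kg·m/s = 7.989e-27 kg·m/s

Since Δp_min ∝ 1/Δx, when Δx is increased to 4 times its original value, Δp_min decreases to 1/4 of its original value.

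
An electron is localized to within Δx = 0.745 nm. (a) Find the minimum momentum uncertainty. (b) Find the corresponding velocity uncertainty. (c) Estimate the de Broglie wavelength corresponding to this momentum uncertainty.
(a) Δp_min = 7.078 × 10^-26 kg·m/s
(b) Δv_min = 77.696 km/s
(c) λ_dB = 9.362 nm

Step-by-step:

(a) From the uncertainty principle:
Δp_min = ℏ/(2Δx) = (1.055e-34 J·s)/(2 × 7.450e-10 m) = 7.078e-26 kg·m/s

(b) The velocity uncertainty:
Δv = Δp/m = (7.078e-26 kg·m/s)/(9.109e-31 kg) = 7.770e+04 m/s = 77.696 km/s

(c) The de Broglie wavelength for this momentum:
λ = h/p = (6.626e-34 J·s)/(7.078e-26 kg·m/s) = 9.362e-09 m = 9.362 nm

Note: The de Broglie wavelength is comparable to the localization size, as expected from wave-particle duality.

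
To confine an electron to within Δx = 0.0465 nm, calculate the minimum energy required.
4.405 eV

Localizing a particle requires giving it sufficient momentum uncertainty:

1. From uncertainty principle: Δp ≥ ℏ/(2Δx)
   Δp_min = (1.055e-34 J·s) / (2 × 4.650e-11 m)
   Δp_min = 1.134e-24 kg·m/s

2. This momentum uncertainty corresponds to kinetic energy:
   KE ≈ (Δp)²/(2m) = (1.134e-24)²/(2 × 9.109e-31 kg)
   KE = 7.058e-19 J = 4.405 eV

Tighter localization requires more energy.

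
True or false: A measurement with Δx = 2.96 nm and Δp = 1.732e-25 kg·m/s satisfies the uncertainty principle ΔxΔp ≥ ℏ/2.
Yes, it satisfies the uncertainty principle.

Calculate the product ΔxΔp:
ΔxΔp = (2.960e-09 m) × (1.732e-25 kg·m/s)
ΔxΔp = 5.127e-34 J·s

Compare to the minimum allowed value ℏ/2:
ℏ/2 = 5.273e-35 J·s

Since ΔxΔp = 5.127e-34 J·s ≥ 5.273e-35 J·s = ℏ/2,
the measurement satisfies the uncertainty principle.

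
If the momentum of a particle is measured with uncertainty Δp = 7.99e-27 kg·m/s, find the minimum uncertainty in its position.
6.599 nm

Using the Heisenberg uncertainty principle:
ΔxΔp ≥ ℏ/2

The minimum uncertainty in position is:
Δx_min = ℏ/(2Δp)
Δx_min = (1.055e-34 J·s) / (2 × 7.990e-27 kg·m/s)
Δx_min = 6.599e-09 m = 6.599 nm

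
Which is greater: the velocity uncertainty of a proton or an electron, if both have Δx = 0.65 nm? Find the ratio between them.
The electron has the larger minimum velocity uncertainty, by a ratio of 1836.2.

For both particles, Δp_min = ℏ/(2Δx) = 8.112e-26 kg·m/s (same for both).

The velocity uncertainty is Δv = Δp/m:
- proton: Δv = 8.112e-26 / 1.673e-27 = 4.850e+01 m/s = 48.499 m/s
- electron: Δv = 8.112e-26 / 9.109e-31 = 8.905e+04 m/s = 89.052 km/s

Ratio: 8.905e+04 / 4.850e+01 = 1836.2

The lighter particle has larger velocity uncertainty because Δv ∝ 1/m.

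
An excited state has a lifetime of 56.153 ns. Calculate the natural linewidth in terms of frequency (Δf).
1.417 MHz

Using the energy-time uncertainty principle and E = hf:
ΔEΔt ≥ ℏ/2
hΔf·Δt ≥ ℏ/2

The minimum frequency uncertainty is:
Δf = ℏ/(2hτ) = 1/(4πτ)
Δf = 1/(4π × 5.615e-08 s)
Δf = 1.417e+06 Hz = 1.417 MHz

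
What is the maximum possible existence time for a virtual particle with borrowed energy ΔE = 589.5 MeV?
5.583 × 10^-25 s

Using the energy-time uncertainty principle:
ΔEΔt ≥ ℏ/2

For a virtual particle borrowing energy ΔE, the maximum lifetime is:
Δt_max = ℏ/(2ΔE)

Converting energy:
ΔE = 589.5 MeV = 9.445e-11 J

Δt_max = (1.055e-34 J·s) / (2 × 9.445e-11 J)
Δt_max = 5.583e-25 s = 5.583 × 10^-25 s

Virtual particles with higher borrowed energy exist for shorter times.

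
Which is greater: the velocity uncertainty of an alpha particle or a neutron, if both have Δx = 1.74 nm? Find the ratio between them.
The neutron has the larger minimum velocity uncertainty, by a ratio of 4.0.

For both particles, Δp_min = ℏ/(2Δx) = 3.030e-26 kg·m/s (same for both).

The velocity uncertainty is Δv = Δp/m:
- alpha particle: Δv = 3.030e-26 / 6.645e-27 = 4.561e+00 m/s = 4.561 m/s
- neutron: Δv = 3.030e-26 / 1.675e-27 = 1.809e+01 m/s = 18.093 m/s

Ratio: 1.809e+01 / 4.561e+00 = 4.0

The lighter particle has larger velocity uncertainty because Δv ∝ 1/m.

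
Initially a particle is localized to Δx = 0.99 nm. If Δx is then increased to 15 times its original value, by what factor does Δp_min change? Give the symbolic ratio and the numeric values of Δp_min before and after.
Original Δp_min = 5.326 × 10^-26 kg·m/s; new Δp'_min = 3.551 × 10^-27 kg·m/s; ratio Δp'_min/Δp_min = 1/15.

From the uncertainty principle ΔxΔp ≥ ℏ/2, the minimum momentum uncertainty is Δp_min = ℏ/(2Δx).

Original (Δx = 0.99 nm = 9.900e-10 m):
Δp_min = (1.055e-34 J·s)/(2 × 9.900e-10 m) = 5.326e-26 kg·m/s

When Δx → 15Δx:
Δp'_min = ℏ/(2 × 15Δx) = (1/15) × ℏ/(2Δx) = (1/15) × Δp_min
Δp'_min = 1/15 × 5.326e-26 kg·m/s = 3.551e-27 kg·m/s

Since Δp_min ∝ 1/Δx, when Δx is increased to 15 times its original value, Δp_min decreases to 1/15 of its original value.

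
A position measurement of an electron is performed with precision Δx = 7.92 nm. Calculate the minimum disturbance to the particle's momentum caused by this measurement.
6.658 × 10^-27 kg·m/s

The uncertainty principle implies that measuring position disturbs momentum:
ΔxΔp ≥ ℏ/2

When we measure position with precision Δx, we necessarily introduce a momentum uncertainty:
Δp ≥ ℏ/(2Δx)
Δp_min = (1.055e-34 J·s) / (2 × 7.920e-09 m)
Δp_min = 6.658e-27 kg·m/s

The more precisely we measure position, the greater the momentum disturbance.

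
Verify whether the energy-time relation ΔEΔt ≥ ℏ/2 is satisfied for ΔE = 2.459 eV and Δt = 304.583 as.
Yes, it satisfies the uncertainty relation.

Calculate the product ΔEΔt:
ΔE = 2.459 eV = 3.940e-19 J
ΔEΔt = (3.940e-19 J) × (3.046e-16 s)
ΔEΔt = 1.200e-34 J·s

Compare to the minimum allowed value ℏ/2:
ℏ/2 = 5.273e-35 J·s

Since ΔEΔt = 1.200e-34 J·s ≥ 5.273e-35 J·s = ℏ/2,
this satisfies the uncertainty relation.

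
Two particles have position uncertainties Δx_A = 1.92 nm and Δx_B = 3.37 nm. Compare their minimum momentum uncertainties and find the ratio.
Particle A has the larger minimum momentum uncertainty, by a factor of 1.76.

For each particle, the minimum momentum uncertainty is Δp_min = ℏ/(2Δx):

Particle A: Δp_A = ℏ/(2×1.920e-09 m) = 2.746e-26 kg·m/s
Particle B: Δp_B = ℏ/(2×3.370e-09 m) = 1.565e-26 kg·m/s

Ratio: Δp_A/Δp_B = 1.76

Since Δp_min ∝ 1/Δx, the particle with smaller position uncertainty (A) has larger momentum uncertainty.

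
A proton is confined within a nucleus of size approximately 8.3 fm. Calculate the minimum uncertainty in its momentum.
6.353 × 10^-21 kg·m/s

Using the Heisenberg uncertainty principle:
ΔxΔp ≥ ℏ/2

With Δx ≈ L = 8.300e-15 m (the confinement size):
Δp_min = ℏ/(2Δx)
Δp_min = (1.055e-34 J·s) / (2 × 8.300e-15 m)
Δp_min = 6.353e-21 kg·m/s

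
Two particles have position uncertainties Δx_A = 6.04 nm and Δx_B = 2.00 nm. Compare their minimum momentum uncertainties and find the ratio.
Particle B has the larger minimum momentum uncertainty, by a factor of 3.02.

For each particle, the minimum momentum uncertainty is Δp_min = ℏ/(2Δx):

Particle A: Δp_A = ℏ/(2×6.040e-09 m) = 8.730e-27 kg·m/s
Particle B: Δp_B = ℏ/(2×2.000e-09 m) = 2.636e-26 kg·m/s

Ratio: Δp_B/Δp_A = 3.02

Since Δp_min ∝ 1/Δx, the particle with smaller position uncertainty (B) has larger momentum uncertainty.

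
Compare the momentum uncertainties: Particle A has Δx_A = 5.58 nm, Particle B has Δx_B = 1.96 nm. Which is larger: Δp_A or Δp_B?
Particle B has the larger minimum momentum uncertainty, by a factor of 2.85.

For each particle, the minimum momentum uncertainty is Δp_min = ℏ/(2Δx):

Particle A: Δp_A = ℏ/(2×5.580e-09 m) = 9.450e-27 kg·m/s
Particle B: Δp_B = ℏ/(2×1.960e-09 m) = 2.690e-26 kg·m/s

Ratio: Δp_B/Δp_A = 2.85

Since Δp_min ∝ 1/Δx, the particle with smaller position uncertainty (B) has larger momentum uncertainty.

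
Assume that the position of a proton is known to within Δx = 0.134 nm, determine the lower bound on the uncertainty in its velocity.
235.258 m/s

Using the Heisenberg uncertainty principle and Δp = mΔv:
ΔxΔp ≥ ℏ/2
Δx(mΔv) ≥ ℏ/2

The minimum uncertainty in velocity is:
Δv_min = ℏ/(2mΔx)
Δv_min = (1.055e-34 J·s) / (2 × 1.673e-27 kg × 1.340e-10 m)
Δv_min = 2.353e+02 m/s = 235.258 m/s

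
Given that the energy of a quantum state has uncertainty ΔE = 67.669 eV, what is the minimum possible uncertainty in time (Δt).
4.863 as

Using the energy-time uncertainty principle:
ΔEΔt ≥ ℏ/2

The minimum uncertainty in time is:
Δt_min = ℏ/(2ΔE)
Δt_min = (1.055e-34 J·s) / (2 × 1.084e-17 J)
Δt_min = 4.863e-18 s = 4.863 as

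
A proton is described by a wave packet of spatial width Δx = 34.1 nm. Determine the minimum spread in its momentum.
1.546 × 10^-27 kg·m/s

For a wave packet, the spatial width Δx and momentum spread Δp are related by the uncertainty principle:
ΔxΔp ≥ ℏ/2

The minimum momentum spread is:
Δp_min = ℏ/(2Δx)
Δp_min = (1.055e-34 J·s) / (2 × 3.410e-08 m)
Δp_min = 1.546e-27 kg·m/s

A wave packet cannot have both a well-defined position and well-defined momentum.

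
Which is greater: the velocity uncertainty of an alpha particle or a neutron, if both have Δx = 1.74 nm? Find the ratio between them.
The neutron has the larger minimum velocity uncertainty, by a ratio of 4.0.

For both particles, Δp_min = ℏ/(2Δx) = 3.030e-26 kg·m/s (same for both).

The velocity uncertainty is Δv = Δp/m:
- alpha particle: Δv = 3.030e-26 / 6.645e-27 = 4.561e+00 m/s = 4.561 m/s
- neutron: Δv = 3.030e-26 / 1.675e-27 = 1.809e+01 m/s = 18.093 m/s

Ratio: 1.809e+01 / 4.561e+00 = 4.0

The lighter particle has larger velocity uncertainty because Δv ∝ 1/m.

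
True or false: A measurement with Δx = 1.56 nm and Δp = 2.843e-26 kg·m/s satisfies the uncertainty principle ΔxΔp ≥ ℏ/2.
No, it violates the uncertainty principle (impossible measurement).

Calculate the product ΔxΔp:
ΔxΔp = (1.560e-09 m) × (2.843e-26 kg·m/s)
ΔxΔp = 4.435e-35 J·s

Compare to the minimum allowed value ℏ/2:
ℏ/2 = 5.273e-35 J·s

Since ΔxΔp = 4.435e-35 J·s < 5.273e-35 J·s = ℏ/2,
the measurement violates the uncertainty principle.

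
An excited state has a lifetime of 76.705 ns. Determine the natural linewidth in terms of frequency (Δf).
1.037 MHz

Using the energy-time uncertainty principle and E = hf:
ΔEΔt ≥ ℏ/2
hΔf·Δt ≥ ℏ/2

The minimum frequency uncertainty is:
Δf = ℏ/(2hτ) = 1/(4πτ)
Δf = 1/(4π × 7.670e-08 s)
Δf = 1.037e+06 Hz = 1.037 MHz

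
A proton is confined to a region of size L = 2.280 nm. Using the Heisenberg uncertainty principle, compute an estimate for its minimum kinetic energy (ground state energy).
997.894 neV

Using the uncertainty principle to estimate ground state energy:

1. The position uncertainty is approximately the confinement size:
   Δx ≈ L = 2.280e-09 m

2. From ΔxΔp ≥ ℏ/2, the minimum momentum uncertainty is:
   Δp ≈ ℏ/(2L) = 2.313e-26 kg·m/s

3. The kinetic energy is approximately:
   KE ≈ (Δp)²/(2m) = (2.313e-26)²/(2 × 1.673e-27 kg)
   KE ≈ 1.599e-25 J = 997.894 neV

This is an order-of-magnitude estimate of the ground state energy.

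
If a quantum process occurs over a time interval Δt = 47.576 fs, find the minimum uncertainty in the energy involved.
6.917 meV

Using the energy-time uncertainty principle:
ΔEΔt ≥ ℏ/2

The minimum uncertainty in energy is:
ΔE_min = ℏ/(2Δt)
ΔE_min = (1.055e-34 J·s) / (2 × 4.758e-14 s)
ΔE_min = 1.108e-21 J = 6.917 meV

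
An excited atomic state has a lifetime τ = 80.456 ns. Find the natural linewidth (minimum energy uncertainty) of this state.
4.091 neV

Using the energy-time uncertainty principle:
ΔEΔt ≥ ℏ/2

The lifetime τ represents the time uncertainty Δt.
The natural linewidth (minimum energy uncertainty) is:

ΔE = ℏ/(2τ)
ΔE = (1.055e-34 J·s) / (2 × 8.046e-08 s)
ΔE = 6.554e-28 J = 4.091 neV

This natural linewidth limits the precision of spectroscopic measurements.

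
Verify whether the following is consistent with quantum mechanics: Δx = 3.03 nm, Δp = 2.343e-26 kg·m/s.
Yes, it satisfies the uncertainty principle.

Calculate the product ΔxΔp:
ΔxΔp = (3.030e-09 m) × (2.343e-26 kg·m/s)
ΔxΔp = 7.099e-35 J·s

Compare to the minimum allowed value ℏ/2:
ℏ/2 = 5.273e-35 J·s

Since ΔxΔp = 7.099e-35 J·s ≥ 5.273e-35 J·s = ℏ/2,
the measurement satisfies the uncertainty principle.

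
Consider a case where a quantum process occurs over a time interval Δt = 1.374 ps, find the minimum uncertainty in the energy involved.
239.524 μeV

Using the energy-time uncertainty principle:
ΔEΔt ≥ ℏ/2

The minimum uncertainty in energy is:
ΔE_min = ℏ/(2Δt)
ΔE_min = (1.055e-34 J·s) / (2 × 1.374e-12 s)
ΔE_min = 3.838e-23 J = 239.524 μeV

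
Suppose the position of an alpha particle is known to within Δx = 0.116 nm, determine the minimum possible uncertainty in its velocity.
68.409 m/s

Using the Heisenberg uncertainty principle and Δp = mΔv:
ΔxΔp ≥ ℏ/2
Δx(mΔv) ≥ ℏ/2

The minimum uncertainty in velocity is:
Δv_min = ℏ/(2mΔx)
Δv_min = (1.055e-34 J·s) / (2 × 6.645e-27 kg × 1.160e-10 m)
Δv_min = 6.841e+01 m/s = 68.409 m/s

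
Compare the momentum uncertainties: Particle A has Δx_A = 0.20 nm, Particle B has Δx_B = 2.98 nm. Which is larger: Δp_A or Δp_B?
Particle A has the larger minimum momentum uncertainty, by a factor of 14.90.

For each particle, the minimum momentum uncertainty is Δp_min = ℏ/(2Δx):

Particle A: Δp_A = ℏ/(2×2.000e-10 m) = 2.636e-25 kg·m/s
Particle B: Δp_B = ℏ/(2×2.980e-09 m) = 1.769e-26 kg·m/s

Ratio: Δp_A/Δp_B = 14.90

Since Δp_min ∝ 1/Δx, the particle with smaller position uncertainty (A) has larger momentum uncertainty.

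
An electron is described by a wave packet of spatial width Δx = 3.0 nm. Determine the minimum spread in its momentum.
1.758 × 10^-26 kg·m/s

For a wave packet, the spatial width Δx and momentum spread Δp are related by the uncertainty principle:
ΔxΔp ≥ ℏ/2

The minimum momentum spread is:
Δp_min = ℏ/(2Δx)
Δp_min = (1.055e-34 J·s) / (2 × 3.000e-09 m)
Δp_min = 1.758e-26 kg·m/s

A wave packet cannot have both a well-defined position and well-defined momentum.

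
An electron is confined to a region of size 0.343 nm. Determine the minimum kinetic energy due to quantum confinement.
80.961 meV

Using the uncertainty principle:

1. Position uncertainty: Δx ≈ 3.430e-10 m
2. Minimum momentum uncertainty: Δp = ℏ/(2Δx) = 1.537e-25 kg·m/s
3. Minimum kinetic energy:
   KE = (Δp)²/(2m) = (1.537e-25)²/(2 × 9.109e-31 kg)
   KE = 1.297e-20 J = 80.961 meV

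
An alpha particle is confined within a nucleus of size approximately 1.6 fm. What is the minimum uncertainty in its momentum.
3.296 × 10^-20 kg·m/s

Using the Heisenberg uncertainty principle:
ΔxΔp ≥ ℏ/2

With Δx ≈ L = 1.600e-15 m (the confinement size):
Δp_min = ℏ/(2Δx)
Δp_min = (1.055e-34 J·s) / (2 × 1.600e-15 m)
Δp_min = 3.296e-20 kg·m/s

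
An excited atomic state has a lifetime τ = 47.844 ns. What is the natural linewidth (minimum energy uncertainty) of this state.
6.879 neV

Using the energy-time uncertainty principle:
ΔEΔt ≥ ℏ/2

The lifetime τ represents the time uncertainty Δt.
The natural linewidth (minimum energy uncertainty) is:

ΔE = ℏ/(2τ)
ΔE = (1.055e-34 J·s) / (2 × 4.784e-08 s)
ΔE = 1.102e-27 J = 6.879 neV

This natural linewidth limits the precision of spectroscopic measurements.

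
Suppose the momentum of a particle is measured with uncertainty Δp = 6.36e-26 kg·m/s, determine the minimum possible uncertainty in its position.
829.066 pm

Using the Heisenberg uncertainty principle:
ΔxΔp ≥ ℏ/2

The minimum uncertainty in position is:
Δx_min = ℏ/(2Δp)
Δx_min = (1.055e-34 J·s) / (2 × 6.360e-26 kg·m/s)
Δx_min = 8.291e-10 m = 829.066 pm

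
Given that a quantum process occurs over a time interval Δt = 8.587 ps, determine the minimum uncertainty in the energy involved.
38.326 μeV

Using the energy-time uncertainty principle:
ΔEΔt ≥ ℏ/2

The minimum uncertainty in energy is:
ΔE_min = ℏ/(2Δt)
ΔE_min = (1.055e-34 J·s) / (2 × 8.587e-12 s)
ΔE_min = 6.141e-24 J = 38.326 μeV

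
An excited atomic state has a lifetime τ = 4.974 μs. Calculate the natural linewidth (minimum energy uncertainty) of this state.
66.165 peV

Using the energy-time uncertainty principle:
ΔEΔt ≥ ℏ/2

The lifetime τ represents the time uncertainty Δt.
The natural linewidth (minimum energy uncertainty) is:

ΔE = ℏ/(2τ)
ΔE = (1.055e-34 J·s) / (2 × 4.974e-06 s)
ΔE = 1.060e-29 J = 66.165 peV

This natural linewidth limits the precision of spectroscopic measurements.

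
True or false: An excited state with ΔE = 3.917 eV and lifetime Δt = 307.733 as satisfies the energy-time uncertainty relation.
Yes, it satisfies the uncertainty relation.

Calculate the product ΔEΔt:
ΔE = 3.917 eV = 6.276e-19 J
ΔEΔt = (6.276e-19 J) × (3.077e-16 s)
ΔEΔt = 1.931e-34 J·s

Compare to the minimum allowed value ℏ/2:
ℏ/2 = 5.273e-35 J·s

Since ΔEΔt = 1.931e-34 J·s ≥ 5.273e-35 J·s = ℏ/2,
this satisfies the uncertainty relation.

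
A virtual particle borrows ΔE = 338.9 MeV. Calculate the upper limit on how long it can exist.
9.711 × 10^-25 s

Using the energy-time uncertainty principle:
ΔEΔt ≥ ℏ/2

For a virtual particle borrowing energy ΔE, the maximum lifetime is:
Δt_max = ℏ/(2ΔE)

Converting energy:
ΔE = 338.9 MeV = 5.430e-11 J

Δt_max = (1.055e-34 J·s) / (2 × 5.430e-11 J)
Δt_max = 9.711e-25 s = 9.711 × 10^-25 s

Virtual particles with higher borrowed energy exist for shorter times.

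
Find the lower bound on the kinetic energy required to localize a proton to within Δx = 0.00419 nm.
295.479 meV

Localizing a particle requires giving it sufficient momentum uncertainty:

1. From uncertainty principle: Δp ≥ ℏ/(2Δx)
   Δp_min = (1.055e-34 J·s) / (2 × 4.190e-12 m)
   Δp_min = 1.258e-23 kg·m/s

2. This momentum uncertainty corresponds to kinetic energy:
   KE ≈ (Δp)²/(2m) = (1.258e-23)²/(2 × 1.673e-27 kg)
   KE = 4.734e-20 J = 295.479 meV

Tighter localization requires more energy.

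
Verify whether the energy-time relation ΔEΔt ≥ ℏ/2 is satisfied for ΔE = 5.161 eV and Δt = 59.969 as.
No, it violates the uncertainty relation.

Calculate the product ΔEΔt:
ΔE = 5.161 eV = 8.269e-19 J
ΔEΔt = (8.269e-19 J) × (5.997e-17 s)
ΔEΔt = 4.959e-35 J·s

Compare to the minimum allowed value ℏ/2:
ℏ/2 = 5.273e-35 J·s

Since ΔEΔt = 4.959e-35 J·s < 5.273e-35 J·s = ℏ/2,
this violates the uncertainty relation.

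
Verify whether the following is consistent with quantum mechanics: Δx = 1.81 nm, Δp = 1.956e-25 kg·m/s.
Yes, it satisfies the uncertainty principle.

Calculate the product ΔxΔp:
ΔxΔp = (1.810e-09 m) × (1.956e-25 kg·m/s)
ΔxΔp = 3.540e-34 J·s

Compare to the minimum allowed value ℏ/2:
ℏ/2 = 5.273e-35 J·s

Since ΔxΔp = 3.540e-34 J·s ≥ 5.273e-35 J·s = ℏ/2,
the measurement satisfies the uncertainty principle.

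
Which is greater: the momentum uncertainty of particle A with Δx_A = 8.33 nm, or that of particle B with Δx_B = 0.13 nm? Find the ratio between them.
Particle B has the larger minimum momentum uncertainty, by a factor of 64.08.

For each particle, the minimum momentum uncertainty is Δp_min = ℏ/(2Δx):

Particle A: Δp_A = ℏ/(2×8.330e-09 m) = 6.330e-27 kg·m/s
Particle B: Δp_B = ℏ/(2×1.300e-10 m) = 4.056e-25 kg·m/s

Ratio: Δp_B/Δp_A = 64.08

Since Δp_min ∝ 1/Δx, the particle with smaller position uncertainty (B) has larger momentum uncertainty.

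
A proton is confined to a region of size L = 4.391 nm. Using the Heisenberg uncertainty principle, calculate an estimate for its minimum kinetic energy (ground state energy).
269.046 neV

Using the uncertainty principle to estimate ground state energy:

1. The position uncertainty is approximately the confinement size:
   Δx ≈ L = 4.391e-09 m

2. From ΔxΔp ≥ ℏ/2, the minimum momentum uncertainty is:
   Δp ≈ ℏ/(2L) = 1.201e-26 kg·m/s

3. The kinetic energy is approximately:
   KE ≈ (Δp)²/(2m) = (1.201e-26)²/(2 × 1.673e-27 kg)
   KE ≈ 4.311e-26 J = 269.046 neV

This is an order-of-magnitude estimate of the ground state energy.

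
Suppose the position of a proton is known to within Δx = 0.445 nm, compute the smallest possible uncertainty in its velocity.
70.842 m/s

Using the Heisenberg uncertainty principle and Δp = mΔv:
ΔxΔp ≥ ℏ/2
Δx(mΔv) ≥ ℏ/2

The minimum uncertainty in velocity is:
Δv_min = ℏ/(2mΔx)
Δv_min = (1.055e-34 J·s) / (2 × 1.673e-27 kg × 4.450e-10 m)
Δv_min = 7.084e+01 m/s = 70.842 m/s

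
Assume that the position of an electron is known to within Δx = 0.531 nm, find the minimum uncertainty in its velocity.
109.009 km/s

Using the Heisenberg uncertainty principle and Δp = mΔv:
ΔxΔp ≥ ℏ/2
Δx(mΔv) ≥ ℏ/2

The minimum uncertainty in velocity is:
Δv_min = ℏ/(2mΔx)
Δv_min = (1.055e-34 J·s) / (2 × 9.109e-31 kg × 5.310e-10 m)
Δv_min = 1.090e+05 m/s = 109.009 km/s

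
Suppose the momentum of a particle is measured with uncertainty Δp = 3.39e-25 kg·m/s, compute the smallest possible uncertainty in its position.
155.542 pm

Using the Heisenberg uncertainty principle:
ΔxΔp ≥ ℏ/2

The minimum uncertainty in position is:
Δx_min = ℏ/(2Δp)
Δx_min = (1.055e-34 J·s) / (2 × 3.390e-25 kg·m/s)
Δx_min = 1.555e-10 m = 155.542 pm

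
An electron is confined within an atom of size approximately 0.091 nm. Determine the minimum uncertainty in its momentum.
5.794 × 10^-25 kg·m/s

Using the Heisenberg uncertainty principle:
ΔxΔp ≥ ℏ/2

With Δx ≈ L = 9.100e-11 m (the confinement size):
Δp_min = ℏ/(2Δx)
Δp_min = (1.055e-34 J·s) / (2 × 9.100e-11 m)
Δp_min = 5.794e-25 kg·m/s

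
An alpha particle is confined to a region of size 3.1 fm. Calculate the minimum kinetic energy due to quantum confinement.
135.880 keV

Using the uncertainty principle:

1. Position uncertainty: Δx ≈ 3.100e-15 m
2. Minimum momentum uncertainty: Δp = ℏ/(2Δx) = 1.701e-20 kg·m/s
3. Minimum kinetic energy:
   KE = (Δp)²/(2m) = (1.701e-20)²/(2 × 6.645e-27 kg)
   KE = 2.177e-14 J = 135.880 keV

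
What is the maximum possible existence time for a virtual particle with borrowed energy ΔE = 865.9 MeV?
3.801 × 10^-25 s

Using the energy-time uncertainty principle:
ΔEΔt ≥ ℏ/2

For a virtual particle borrowing energy ΔE, the maximum lifetime is:
Δt_max = ℏ/(2ΔE)

Converting energy:
ΔE = 865.9 MeV = 1.387e-10 J

Δt_max = (1.055e-34 J·s) / (2 × 1.387e-10 J)
Δt_max = 3.801e-25 s = 3.801 × 10^-25 s

Virtual particles with higher borrowed energy exist for shorter times.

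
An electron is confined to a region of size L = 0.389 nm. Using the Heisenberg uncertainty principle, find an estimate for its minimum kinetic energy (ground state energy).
62.945 meV

Using the uncertainty principle to estimate ground state energy:

1. The position uncertainty is approximately the confinement size:
   Δx ≈ L = 3.890e-10 m

2. From ΔxΔp ≥ ℏ/2, the minimum momentum uncertainty is:
   Δp ≈ ℏ/(2L) = 1.355e-25 kg·m/s

3. The kinetic energy is approximately:
   KE ≈ (Δp)²/(2m) = (1.355e-25)²/(2 × 9.109e-31 kg)
   KE ≈ 1.008e-20 J = 62.945 meV

This is an order-of-magnitude estimate of the ground state energy.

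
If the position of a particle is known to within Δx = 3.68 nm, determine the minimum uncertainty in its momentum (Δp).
1.433 × 10^-26 kg·m/s

Using the Heisenberg uncertainty principle:
ΔxΔp ≥ ℏ/2

The minimum uncertainty in momentum is:
Δp_min = ℏ/(2Δx)
Δp_min = (1.055e-34 J·s) / (2 × 3.680e-09 m)
Δp_min = 1.433e-26 kg·m/s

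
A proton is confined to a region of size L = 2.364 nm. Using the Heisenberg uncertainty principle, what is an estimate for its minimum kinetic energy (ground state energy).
928.238 neV

Using the uncertainty principle to estimate ground state energy:

1. The position uncertainty is approximately the confinement size:
   Δx ≈ L = 2.364e-09 m

2. From ΔxΔp ≥ ℏ/2, the minimum momentum uncertainty is:
   Δp ≈ ℏ/(2L) = 2.230e-26 kg·m/s

3. The kinetic energy is approximately:
   KE ≈ (Δp)²/(2m) = (2.230e-26)²/(2 × 1.673e-27 kg)
   KE ≈ 1.487e-25 J = 928.238 neV

This is an order-of-magnitude estimate of the ground state energy.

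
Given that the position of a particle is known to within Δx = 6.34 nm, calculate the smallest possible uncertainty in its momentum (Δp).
8.317 × 10^-27 kg·m/s

Using the Heisenberg uncertainty principle:
ΔxΔp ≥ ℏ/2

The minimum uncertainty in momentum is:
Δp_min = ℏ/(2Δx)
Δp_min = (1.055e-34 J·s) / (2 × 6.340e-09 m)
Δp_min = 8.317e-27 kg·m/s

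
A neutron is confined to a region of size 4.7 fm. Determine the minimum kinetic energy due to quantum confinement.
234.509 keV

Using the uncertainty principle:

1. Position uncertainty: Δx ≈ 4.700e-15 m
2. Minimum momentum uncertainty: Δp = ℏ/(2Δx) = 1.122e-20 kg·m/s
3. Minimum kinetic energy:
   KE = (Δp)²/(2m) = (1.122e-20)²/(2 × 1.675e-27 kg)
   KE = 3.757e-14 J = 234.509 keV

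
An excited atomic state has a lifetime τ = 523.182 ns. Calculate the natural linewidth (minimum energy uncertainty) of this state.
629.047 peV

Using the energy-time uncertainty principle:
ΔEΔt ≥ ℏ/2

The lifetime τ represents the time uncertainty Δt.
The natural linewidth (minimum energy uncertainty) is:

ΔE = ℏ/(2τ)
ΔE = (1.055e-34 J·s) / (2 × 5.232e-07 s)
ΔE = 1.008e-28 J = 629.047 peV

This natural linewidth limits the precision of spectroscopic measurements.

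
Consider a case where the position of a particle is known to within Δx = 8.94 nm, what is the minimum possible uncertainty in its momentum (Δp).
5.898 × 10^-27 kg·m/s

Using the Heisenberg uncertainty principle:
ΔxΔp ≥ ℏ/2

The minimum uncertainty in momentum is:
Δp_min = ℏ/(2Δx)
Δp_min = (1.055e-34 J·s) / (2 × 8.940e-09 m)
Δp_min = 5.898e-27 kg·m/s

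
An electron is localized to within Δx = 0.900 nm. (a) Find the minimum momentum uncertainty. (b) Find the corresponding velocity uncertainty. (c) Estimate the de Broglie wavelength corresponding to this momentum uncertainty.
(a) Δp_min = 5.859 × 10^-26 kg·m/s
(b) Δv_min = 64.315 km/s
(c) λ_dB = 11.310 nm

Step-by-step:

(a) From the uncertainty principle:
Δp_min = ℏ/(2Δx) = (1.055e-34 J·s)/(2 × 9.000e-10 m) = 5.859e-26 kg·m/s

(b) The velocity uncertainty:
Δv = Δp/m = (5.859e-26 kg·m/s)/(9.109e-31 kg) = 6.432e+04 m/s = 64.315 km/s

(c) The de Broglie wavelength for this momentum:
λ = h/p = (6.626e-34 J·s)/(5.859e-26 kg·m/s) = 1.131e-08 m = 11.310 nm

Note: The de Broglie wavelength is comparable to the localization size, as expected from wave-particle duality.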